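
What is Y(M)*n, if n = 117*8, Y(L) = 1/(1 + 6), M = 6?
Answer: 936/7 ≈ 133.71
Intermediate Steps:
Y(L) = ⅐ (Y(L) = 1/7 = ⅐)
n = 936
Y(M)*n = (⅐)*936 = 936/7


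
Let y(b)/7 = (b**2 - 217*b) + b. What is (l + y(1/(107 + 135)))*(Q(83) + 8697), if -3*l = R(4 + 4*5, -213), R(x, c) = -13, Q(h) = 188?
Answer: -2988549715/175692 ≈ -17010.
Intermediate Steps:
y(b) = -1512*b + 7*b**2 (y(b) = 7*((b**2 - 217*b) + b) = 7*(b**2 - 216*b) = -1512*b + 7*b**2)
l = 13/3 (l = -1/3*(-13) = 13/3 ≈ 4.3333)
(l + y(1/(107 + 135)))*(Q(83) + 8697) = (13/3 + 7*(-216 + 1/(107 + 135))/(107 + 135))*(188 + 8697) = (13/3 + 7*(-216 + 1/242)/242)*8885 = (13/3 + 7*(1/242)*(-216 + 1/242))*8885 = (13/3 + 7*(1/242)*(-52271/242))*8885 = (13/3 - 365897/58564)*8885 = -336359/175692*8885 = -2988549715/175692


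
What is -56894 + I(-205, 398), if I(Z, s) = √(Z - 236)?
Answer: -56894 + 21*I ≈ -56894.0 + 21.0*I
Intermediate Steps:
I(Z, s) = √(-236 + Z)
-56894 + I(-205, 398) = -56894 + √(-236 - 205) = -56894 + √(-441) = -56894 + 21*I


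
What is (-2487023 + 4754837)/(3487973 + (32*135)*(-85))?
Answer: 2267814/3120773 ≈ 0.72668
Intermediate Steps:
(-2487023 + 4754837)/(3487973 + (32*135)*(-85)) = 2267814/(3487973 + 4320*(-85)) = 2267814/(3487973 - 367200) = 2267814/3120773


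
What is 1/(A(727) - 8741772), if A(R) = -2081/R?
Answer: -727/6355270325 ≈ -1.1439e-7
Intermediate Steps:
1/(A(727) - 8741772) = 1/(-2081/727 - 8741772) = 1/(-6355270325/727) = -727/6355270325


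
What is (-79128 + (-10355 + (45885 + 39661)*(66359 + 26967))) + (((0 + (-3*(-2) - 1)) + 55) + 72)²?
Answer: 7983593937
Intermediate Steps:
(-79128 + (-10355 + (45885 + 39661)*(66359 + 26967))) + (((0 + (-3*(-2) - 1)) + 55) + 72)² = (-79128 + (-10355 + 85546*93326)) + (((0 + (6 - 1)) + 55) + 72)² = (-79128 + (-10355 + 7983665996)) + (((0 + 5) + 55) + 72)² = (-79128 + 7983655641) + ((5 + 55) + 72)² = 7983576513 + (60 + 72)² = 7983576513 + 132² = 7983576513 + 17424 = 7983593937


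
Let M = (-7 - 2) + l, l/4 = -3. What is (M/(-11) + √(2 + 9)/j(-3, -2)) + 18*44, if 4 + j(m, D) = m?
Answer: 8733/11 - √11/7 ≈ 793.44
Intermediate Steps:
l = -12 (l = 4*(-3) = -12)
j(m, D) = -4 + m
M = -21 (M = (-7 - 2) - 12 = -9 - 12 = -21)
(M/(-11) + √(2 + 9)/j(-3, -2)) + 18*44 = (-21/(-11) + √(2 + 9)/(-4 - 3)) + 18*44 = (-21*(-1/11) + √11/(-7)) + 792 = (21/11 + √11*(-⅐)) + 792 = (21/11 - √11/7) + 792 = 8733/11 - √11/7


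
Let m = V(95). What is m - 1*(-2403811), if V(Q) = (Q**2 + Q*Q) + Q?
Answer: 2421956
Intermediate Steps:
V(Q) = Q + 2*Q**2 (V(Q) = (Q**2 + Q**2) + Q = 2*Q**2 + Q = Q + 2*Q**2)
m = 18145 (m = 95*(1 + 2*95) = 95*(1 + 190) = 95*191 = 18145)
m - 1*(-2403811) = 18145 - 1*(-2403811) = 18145 + 2403811 = 2421956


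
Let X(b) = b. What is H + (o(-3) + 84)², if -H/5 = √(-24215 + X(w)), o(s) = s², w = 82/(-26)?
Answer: 8649 - 10*I*√1023217/13 ≈ 8649.0 - 778.11*I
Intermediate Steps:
w = -41/13 (w = 82*(-1/26) = -41/13 ≈ -3.1538)
H = -10*I*√1023217/13 (H = -5*√(-24215 - 41/13) = -10*I*√1023217/13 ≈ -778.11*I)
H + (o(-3) + 84)² = -10*I*√1023217/13 + ((-3)² + 84)² = -10*I*√1023217/13 + (9 + 84)² = -10*I*√1023217/13 + 93² = -10*I*√1023217/13 + 8649 = 8649 - 10*I*√1023217/13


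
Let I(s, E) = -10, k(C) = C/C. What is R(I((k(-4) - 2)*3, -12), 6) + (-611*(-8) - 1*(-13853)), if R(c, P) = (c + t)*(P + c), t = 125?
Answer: 18281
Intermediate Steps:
k(C) = 1
R(c, P) = (125 + c)*(P + c) (R(c, P) = (c + 125)*(P + c) = (125 + c)*(P + c))
R(I((k(-4) - 2)*3, -12), 6) + (-611*(-8) - 1*(-13853)) = ((-10)**2 + 125*6 + 125*(-10) + 6*(-10)) + (-611*(-8) - 1*(-13853)) = (100 + 750 - 1250 - 60) + (4888 + 13853) = -460 + 18741 = 18281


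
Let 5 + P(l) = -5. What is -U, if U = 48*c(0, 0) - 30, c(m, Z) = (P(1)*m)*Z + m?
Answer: 30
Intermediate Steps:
P(l) = -10 (P(l) = -5 - 5 = -10)
c(m, Z) = m - 10*Z*m (c(m, Z) = (-10*m)*Z + m = -10*Z*m + m = m - 10*Z*m)
U = -30 (U = 48*(0*(1 - 10*0)) - 30 = 48*(0*(1 + 0)) - 30 = 48*(0*1) - 30 = 48*0 - 30 = 0 - 30 = -30)
-U = -1*(-30) = 30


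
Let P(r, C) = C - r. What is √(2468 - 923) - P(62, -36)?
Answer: 98 + √1545 ≈ 137.31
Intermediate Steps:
√(2468 - 923) - P(62, -36) = √(2468 - 923) - (-36 - 1*62) = √1545 - (-36 - 62) = √1545 - 1*(-98) = √1545 + 98 = 98 + √1545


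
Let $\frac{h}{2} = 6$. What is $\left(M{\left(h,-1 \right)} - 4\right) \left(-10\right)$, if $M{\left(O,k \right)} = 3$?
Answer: $10$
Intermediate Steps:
$h = 12$ ($h = 2 \cdot 6 = 12$)
$\left(M{\left(h,-1 \right)} - 4\right) \left(-10\right) = \left(3 - 4\right) \left(-10\right) = \left(-1\right) \left(-10\right) = 10$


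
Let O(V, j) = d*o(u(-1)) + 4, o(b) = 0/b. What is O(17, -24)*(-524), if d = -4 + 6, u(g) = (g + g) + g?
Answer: -2096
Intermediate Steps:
u(g) = 3*g (u(g) = 2*g + g = 3*g)
o(b) = 0
d = 2
O(V, j) = 4 (O(V, j) = 2*0 + 4 = 0 + 4 = 4)
O(17, -24)*(-524) = 4*(-524) = -2096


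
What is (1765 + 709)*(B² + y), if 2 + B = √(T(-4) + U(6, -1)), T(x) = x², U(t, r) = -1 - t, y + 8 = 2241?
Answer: 5526916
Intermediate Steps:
y = 2233 (y = -8 + 2241 = 2233)
B = 1 (B = -2 + √((-4)² + (-1 - 1*6)) = -2 + √(16 + (-1 - 6)) = -2 + √(16 - 7) = -2 + √9 = -2 + 3 = 1)
(1765 + 709)*(B² + y) = (1765 + 709)*(1² + 2233) = 2474*(1 + 2233) = 2474*2234 = 5526916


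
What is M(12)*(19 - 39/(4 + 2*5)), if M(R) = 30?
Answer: 3405/7 ≈ 486.43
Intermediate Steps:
M(12)*(19 - 39/(4 + 2*5)) = 30*(19 - 39/(4 + 2*5)) = 30*(19 - 39/(4 + 10)) = 30*(19 - 39/14) = 30*(227/14) = 3405/7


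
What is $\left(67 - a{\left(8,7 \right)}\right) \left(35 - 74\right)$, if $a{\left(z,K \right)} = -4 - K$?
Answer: $-3042$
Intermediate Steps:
$\left(67 - a{\left(8,7 \right)}\right) \left(35 - 74\right) = \left(67 - \left(-4 - 7\right)\right) \left(35 - 74\right) = \left(67 - \left(-4 - 7\right)\right) \left(-39\right) = \left(67 - -11\right) \left(-39\right) = \left(67 + 11\right) \left(-39\right) = 78 \left(-39\right) = -3042$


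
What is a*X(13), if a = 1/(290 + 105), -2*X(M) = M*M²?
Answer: -2197/790 ≈ -2.7810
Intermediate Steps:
X(M) = -M³/2 (X(M) = -M*M²/2 = -M³/2)
a = 1/395 ≈ 0.0025316
a*X(13) = (-½*13³)/395 = (-½*2197)/395 = (1/395)*(-2197/2) = -2197/790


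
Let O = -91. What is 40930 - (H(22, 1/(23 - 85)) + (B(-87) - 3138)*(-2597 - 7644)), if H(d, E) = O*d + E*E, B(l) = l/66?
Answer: -123418637223/3844 ≈ -3.2107e+7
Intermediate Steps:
B(l) = l/66 (B(l) = l*(1/66) = l/66)
H(d, E) = E² - 91*d (H(d, E) = -91*d + E*E = -91*d + E² = E² - 91*d)
40930 - (H(22, 1/(23 - 85)) + (B(-87) - 3138)*(-2597 - 7644)) = 40930 - (((1/(23 - 85))² - 91*22) + ((1/66)*(-87) - 3138)*(-2597 - 7644)) = 40930 - (((1/(-62))² - 2002) + (-29/22 - 3138)*(-10241)) = 40930 - (((-1/62)² - 2002) - 69065/22*(-10241)) = 40930 - ((1/3844 - 2002) + 64299515/2) = 40930 - (-7695687/3844 + 64299515/2) = 40930 - 1*123575972143/3844 = 40930 - 123575972143/3844 = -123418637223/3844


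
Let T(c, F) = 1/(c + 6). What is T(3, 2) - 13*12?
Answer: -1403/9 ≈ -155.89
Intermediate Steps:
T(c, F) = 1/(6 + c)
T(3, 2) - 13*12 = 1/(6 + 3) - 13*12 = 1/9 - 156 = ⅑ - 156 = -1403/9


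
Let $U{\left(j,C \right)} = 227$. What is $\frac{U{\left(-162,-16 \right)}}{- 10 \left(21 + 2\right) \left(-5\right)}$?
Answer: $\frac{227}{1150} \approx 0.19739$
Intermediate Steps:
$\frac{U{\left(-162,-16 \right)}}{- 10 \left(21 + 2\right) \left(-5\right)} = \frac{227}{- 10 \left(21 + 2\right) \left(-5\right)} = \frac{227}{\left(-10\right) 23 \left(-5\right)} = \frac{227}{\left(-230\right) \left(-5\right)} = \frac{227}{1150}$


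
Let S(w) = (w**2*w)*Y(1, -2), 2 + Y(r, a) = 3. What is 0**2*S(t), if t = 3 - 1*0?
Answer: 0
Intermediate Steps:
t = 3 (t = 3 + 0 = 3)
Y(r, a) = 1 (Y(r, a) = -2 + 3 = 1)
S(w) = w**3 (S(w) = (w**2*w)*1 = w**3*1 = w**3)
0**2*S(t) = 0**2*3**3 = 0*27 = 0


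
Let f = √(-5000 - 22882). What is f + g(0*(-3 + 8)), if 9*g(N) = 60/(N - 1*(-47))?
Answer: 20/141 + 3*I*√3098 ≈ 0.14184 + 166.98*I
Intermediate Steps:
g(N) = 20/(3*(47 + N)) (g(N) = (60/(N - 1*(-47)))/9 = (60/(N + 47))/9 = (60/(47 + N))/9 = 20/(3*(47 + N)))
f = 3*I*√3098 (f = √(-27882) = 3*I*√3098 ≈ 166.98*I)
f + g(0*(-3 + 8)) = 3*I*√3098 + 20/(3*(47 + 0*(-3 + 8))) = 3*I*√3098 + 20/(3*(47 + 0*5)) = 3*I*√3098 + 20/(3*(47 + 0)) = 3*I*√3098 + (20/3)/47 = 3*I*√3098 + (20/3)*(1/47) = 3*I*√3098 + 20/141 = 20/141 + 3*I*√3098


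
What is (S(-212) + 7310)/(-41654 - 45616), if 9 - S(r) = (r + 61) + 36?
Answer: -1239/14545 ≈ -0.085184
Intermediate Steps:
S(r) = -88 - r (S(r) = 9 - ((r + 61) + 36) = 9 - ((61 + r) + 36) = 9 - (97 + r) = 9 + (-97 - r) = -88 - r)
(S(-212) + 7310)/(-41654 - 45616) = ((-88 - 1*(-212)) + 7310)/(-41654 - 45616) = ((-88 + 212) + 7310)/(-87270) = (124 + 7310)*(-1/87270) = 7434*(-1/87270) = -1239/14545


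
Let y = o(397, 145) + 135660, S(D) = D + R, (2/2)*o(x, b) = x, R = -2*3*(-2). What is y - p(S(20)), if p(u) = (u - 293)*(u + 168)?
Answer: 188257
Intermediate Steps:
R = 12 (R = -6*(-2) = 12)
o(x, b) = x
S(D) = 12 + D (S(D) = D + 12 = 12 + D)
y = 136057 (y = 397 + 135660 = 136057)
p(u) = (-293 + u)*(168 + u)
y - p(S(20)) = 136057 - (-49224 + (12 + 20)**2 - 125*(12 + 20)) = 136057 - (-49224 + 32**2 - 125*32) = 136057 - (-49224 + 1024 - 4000) = 136057 - 1*(-52200) = 136057 + 52200 = 188257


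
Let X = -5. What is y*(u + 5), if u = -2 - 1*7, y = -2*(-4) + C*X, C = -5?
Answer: -132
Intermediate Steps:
y = 33 (y = -2*(-4) - 5*(-5) = 8 + 25 = 33)
u = -9 (u = -2 - 7 = -9)
y*(u + 5) = 33*(-9 + 5) = 33*(-4) = -132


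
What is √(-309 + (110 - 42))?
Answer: I*√241 ≈ 15.524*I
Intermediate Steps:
√(-309 + (110 - 42)) = √(-309 + 68) = √(-241) = I*√241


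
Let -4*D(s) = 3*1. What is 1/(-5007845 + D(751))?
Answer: -4/20031383 ≈ -1.9969e-7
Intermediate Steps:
D(s) = -3/4
1/(-5007845 + D(751)) = 1/(-5007845 - 3/4) = 1/(-20031383/4) = -4/20031383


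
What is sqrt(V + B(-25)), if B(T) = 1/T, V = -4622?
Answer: 3*I*sqrt(12839)/5 ≈ 67.986*I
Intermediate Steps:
sqrt(V + B(-25)) = sqrt(-4622 + 1/(-25)) = sqrt(-4622 - 1/25) = sqrt(-115551/25) = 3*I*sqrt(12839)/5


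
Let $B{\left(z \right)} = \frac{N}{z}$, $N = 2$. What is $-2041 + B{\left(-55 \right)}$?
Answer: $- \frac{112257}{55} \approx -2041.0$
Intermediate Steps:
$B{\left(z \right)} = \frac{2}{z}$
$-2041 + B{\left(-55 \right)} = -2041 + \frac{2}{-55} = -2041 + 2 \left(- \frac{1}{55}\right) = -2041 - \frac{2}{55} = - \frac{112257}{55}$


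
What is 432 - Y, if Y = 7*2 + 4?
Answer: 414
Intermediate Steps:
Y = 18 (Y = 14 + 4 = 18)
432 - Y = 432 - 1*18 = 432 - 18 = 414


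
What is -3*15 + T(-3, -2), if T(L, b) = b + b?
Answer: -49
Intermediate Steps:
T(L, b) = 2*b
-3*15 + T(-3, -2) = -3*15 + 2*(-2) = -45 - 4 = -49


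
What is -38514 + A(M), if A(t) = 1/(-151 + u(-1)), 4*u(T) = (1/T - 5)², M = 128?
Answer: -5468989/142 ≈ -38514.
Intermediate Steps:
u(T) = (-5 + 1/T)²/4 (u(T) = (1/T - 5)²/4 = (-5 + 1/T)²/4)
A(t) = -1/142 (A(t) = 1/(-151 + (¼)*(-1 + 5*(-1))²/(-1)²) = 1/(-151 + (¼)*1*(-1 - 5)²) = 1/(-151 + (¼)*1*(-6)²) = 1/(-151 + (¼)*1*36) = 1/(-151 + 9) = 1/(-142) = -1/142)
-38514 + A(M) = -38514 - 1/142 = -5468989/142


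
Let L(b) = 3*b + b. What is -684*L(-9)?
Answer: 24624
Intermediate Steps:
L(b) = 4*b
-684*L(-9) = -2736*(-9) = -684*(-36) = 24624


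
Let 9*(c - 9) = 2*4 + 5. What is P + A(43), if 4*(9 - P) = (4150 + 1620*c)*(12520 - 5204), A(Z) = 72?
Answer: -38536949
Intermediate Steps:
c = 94/9 (c = 9 + (2*4 + 5)/9 = 9 + (8 + 5)/9 = 9 + (⅑)*13 = 9 + 13/9 = 94/9 ≈ 10.444)
P = -38537021 (P = 9 - (4150 + 1620*(94/9))*(12520 - 5204)/4 = 9 - (4150 + 16920)*7316/4 = 9 - 10535*7316/2 = 9 - ¼*154148120 = 9 - 38537030 = -38537021)
P + A(43) = -38537021 + 72 = -38536949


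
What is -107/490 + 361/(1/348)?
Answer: 61557613/490 ≈ 1.2563e+5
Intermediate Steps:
-107/490 + 361/(1/348) = -107*1/490 + 361/(1/348) = -107/490 + 361*348 = -107/490 + 125628 = 61557613/490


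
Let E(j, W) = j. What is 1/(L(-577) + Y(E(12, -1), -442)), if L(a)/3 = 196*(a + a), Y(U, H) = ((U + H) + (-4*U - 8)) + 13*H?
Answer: -1/684784 ≈ -1.4603e-6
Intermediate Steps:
Y(U, H) = -8 - 3*U + 14*H (Y(U, H) = ((H + U) + (-8 - 4*U)) + 13*H = (-8 + H - 3*U) + 13*H = -8 - 3*U + 14*H)
L(a) = 1176*a (L(a) = 3*(196*(a + a)) = 3*(196*(2*a)) = 3*(392*a) = 1176*a)
1/(L(-577) + Y(E(12, -1), -442)) = 1/(1176*(-577) + (-8 - 3*12 + 14*(-442))) = 1/(-678552 + (-8 - 36 - 6188)) = 1/(-678552 - 6232) = 1/(-684784) = -1/684784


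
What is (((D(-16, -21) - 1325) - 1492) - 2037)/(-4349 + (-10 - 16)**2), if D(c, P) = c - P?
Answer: 4849/3673 ≈ 1.3202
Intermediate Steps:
(((D(-16, -21) - 1325) - 1492) - 2037)/(-4349 + (-10 - 16)**2) = ((((-16 - 1*(-21)) - 1325) - 1492) - 2037)/(-4349 + (-10 - 16)**2) = ((((-16 + 21) - 1325) - 1492) - 2037)/(-4349 + (-26)**2) = (((5 - 1325) - 1492) - 2037)/(-4349 + 676) = ((-1320 - 1492) - 2037)/(-3673) = (-2812 - 2037)*(-1/3673) = -4849*(-1/3673) = 4849/3673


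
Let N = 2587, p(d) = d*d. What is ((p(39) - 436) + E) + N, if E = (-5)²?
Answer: 3697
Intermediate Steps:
p(d) = d²
E = 25
((p(39) - 436) + E) + N = ((39² - 436) + 25) + 2587 = ((1521 - 436) + 25) + 2587 = (1085 + 25) + 2587 = 1110 + 2587 = 3697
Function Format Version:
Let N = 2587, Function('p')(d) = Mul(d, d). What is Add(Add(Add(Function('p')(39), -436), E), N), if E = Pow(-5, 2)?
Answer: 3697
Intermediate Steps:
Function('p')(d) = Pow(d, 2)
E = 25
Add(Add(Add(Function('p')(39), -436), E), N) = Add(Add(Add(Pow(39, 2), -436), 25), 2587) = Add(Add(Add(1521, -436), 25), 2587) = Add(Add(1085, 25), 2587) = Add(1110, 2587) = 3697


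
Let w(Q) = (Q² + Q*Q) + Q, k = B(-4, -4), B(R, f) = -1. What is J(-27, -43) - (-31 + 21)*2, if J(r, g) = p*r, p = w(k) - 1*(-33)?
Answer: -898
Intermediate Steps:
k = -1
w(Q) = Q + 2*Q² (w(Q) = (Q² + Q²) + Q = 2*Q² + Q = Q + 2*Q²)
p = 34 (p = -(1 + 2*(-1)) - 1*(-33) = -(1 - 2) + 33 = -1*(-1) + 33 = 1 + 33 = 34)
J(r, g) = 34*r
J(-27, -43) - (-31 + 21)*2 = 34*(-27) - (-31 + 21)*2 = -918 - (-10)*2 = -918 - 1*(-20) = -918 + 20 = -898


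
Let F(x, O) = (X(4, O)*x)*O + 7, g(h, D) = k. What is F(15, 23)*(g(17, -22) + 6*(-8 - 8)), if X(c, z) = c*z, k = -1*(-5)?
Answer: -2888977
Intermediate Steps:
k = 5
g(h, D) = 5
F(x, O) = 7 + 4*x*O² (F(x, O) = ((4*O)*x)*O + 7 = (4*O*x)*O + 7 = 4*x*O² + 7 = 7 + 4*x*O²)
F(15, 23)*(g(17, -22) + 6*(-8 - 8)) = (7 + 4*15*23²)*(5 + 6*(-8 - 8)) = (7 + 4*15*529)*(5 + 6*(-16)) = (7 + 31740)*(5 - 96) = 31747*(-91) = -2888977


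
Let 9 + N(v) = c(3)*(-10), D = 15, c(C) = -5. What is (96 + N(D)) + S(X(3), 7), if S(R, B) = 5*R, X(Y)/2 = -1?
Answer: 127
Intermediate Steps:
X(Y) = -2 (X(Y) = 2*(-1) = -2)
N(v) = 41 (N(v) = -9 - 5*(-10) = -9 + 50 = 41)
(96 + N(D)) + S(X(3), 7) = (96 + 41) + 5*(-2) = 137 - 10 = 127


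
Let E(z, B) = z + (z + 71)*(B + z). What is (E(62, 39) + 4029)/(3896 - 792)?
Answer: 4381/776 ≈ 5.6456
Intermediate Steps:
E(z, B) = z + (71 + z)*(B + z)
(E(62, 39) + 4029)/(3896 - 792) = ((62**2 + 71*39 + 72*62 + 39*62) + 4029)/(3896 - 792) = ((3844 + 2769 + 4464 + 2418) + 4029)/3104 = (13495 + 4029)*(1/3104) = 17524*(1/3104) = 4381/776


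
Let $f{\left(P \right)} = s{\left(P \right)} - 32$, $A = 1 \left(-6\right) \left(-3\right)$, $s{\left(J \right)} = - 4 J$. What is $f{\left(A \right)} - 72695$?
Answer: $-72799$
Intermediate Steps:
$A = 18$ ($A = \left(-6\right) \left(-3\right) = 18$)
$f{\left(P \right)} = -32 - 4 P$ ($f{\left(P \right)} = - 4 P - 32 = -32 - 4 P$)
$f{\left(A \right)} - 72695 = \left(-32 - 72\right) - 72695 = -104 - 72695 = -72799$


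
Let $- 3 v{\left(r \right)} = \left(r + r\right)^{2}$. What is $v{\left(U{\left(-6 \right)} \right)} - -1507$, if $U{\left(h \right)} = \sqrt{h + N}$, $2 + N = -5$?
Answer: $\frac{4573}{3} \approx 1524.3$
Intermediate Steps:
$N = -7$ ($N = -2 - 5 = -7$)
$U{\left(h \right)} = \sqrt{-7 + h}$ ($U{\left(h \right)} = \sqrt{h - 7} = \sqrt{-7 + h}$)
$v{\left(r \right)} = - \frac{4 r^{2}}{3}$ ($v{\left(r \right)} = - \frac{\left(r + r\right)^{2}}{3} = - \frac{\left(2 r\right)^{2}}{3} = - \frac{4 r^{2}}{3}$)
$v{\left(U{\left(-6 \right)} \right)} - -1507 = - \frac{4 \left(\sqrt{-7 - 6}\right)^{2}}{3} - -1507 = - \frac{4 \left(\sqrt{-13}\right)^{2}}{3} + 1507 = - \frac{4 \left(i \sqrt{13}\right)^{2}}{3} + 1507 = \left(- \frac{4}{3}\right) \left(-13\right) + 1507 = \frac{52}{3} + 1507 = \frac{4573}{3}$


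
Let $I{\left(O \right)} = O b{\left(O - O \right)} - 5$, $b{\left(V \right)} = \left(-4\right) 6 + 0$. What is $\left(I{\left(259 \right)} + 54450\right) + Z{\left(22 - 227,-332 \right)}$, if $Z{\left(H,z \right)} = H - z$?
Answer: $48356$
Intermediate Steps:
$b{\left(V \right)} = -24$ ($b{\left(V \right)} = -24 + 0 = -24$)
$I{\left(O \right)} = -5 - 24 O$ ($I{\left(O \right)} = O \left(-24\right) - 5 = - 24 O - 5 = -5 - 24 O$)
$\left(I{\left(259 \right)} + 54450\right) + Z{\left(22 - 227,-332 \right)} = \left(\left(-5 - 6216\right) + 54450\right) + \left(\left(22 - 227\right) - -332\right) = \left(\left(-5 - 6216\right) + 54450\right) + \left(\left(22 - 227\right) + 332\right) = \left(-6221 + 54450\right) + \left(-205 + 332\right) = 48229 + 127 = 48356$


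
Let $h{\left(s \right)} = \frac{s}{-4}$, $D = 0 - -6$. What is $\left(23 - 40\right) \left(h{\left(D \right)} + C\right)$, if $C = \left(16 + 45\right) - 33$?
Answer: $- \frac{901}{2} \approx -450.5$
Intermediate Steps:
$D = 6$ ($D = 0 + 6 = 6$)
$h{\left(s \right)} = - \frac{s}{4}$ ($h{\left(s \right)} = s \left(- \frac{1}{4}\right) = - \frac{s}{4}$)
$C = 28$ ($C = 61 - 33 = 28$)
$\left(23 - 40\right) \left(h{\left(D \right)} + C\right) = \left(23 - 40\right) \left(\left(- \frac{1}{4}\right) 6 + 28\right) = \left(23 - 40\right) \left(- \frac{3}{2} + 28\right) = \left(-17\right) \frac{53}{2} = - \frac{901}{2}$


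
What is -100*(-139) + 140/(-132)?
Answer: 458665/33 ≈ 13899.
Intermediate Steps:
-100*(-139) + 140/(-132) = 13900 + 140*(-1/132) = 13900 - 35/33 = 458665/33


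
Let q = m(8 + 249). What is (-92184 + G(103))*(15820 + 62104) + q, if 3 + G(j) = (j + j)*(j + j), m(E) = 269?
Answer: -3876796655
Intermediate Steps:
q = 269
G(j) = -3 + 4*j² (G(j) = -3 + (j + j)*(j + j) = -3 + (2*j)*(2*j) = -3 + 4*j²)
(-92184 + G(103))*(15820 + 62104) + q = (-92184 + (-3 + 4*103²))*(15820 + 62104) + 269 = (-92184 + (-3 + 4*10609))*77924 + 269 = (-92184 + (-3 + 42436))*77924 + 269 = (-92184 + 42433)*77924 + 269 = -49751*77924 + 269 = -3876796924 + 269 = -3876796655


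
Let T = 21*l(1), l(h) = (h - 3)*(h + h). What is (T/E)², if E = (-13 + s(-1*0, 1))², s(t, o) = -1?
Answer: 9/49 ≈ 0.18367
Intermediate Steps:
E = 196 (E = (-13 - 1)² = (-14)² = 196)
l(h) = 2*h*(-3 + h) (l(h) = (-3 + h)*(2*h) = 2*h*(-3 + h))
T = -84 (T = 21*(2*1*(-3 + 1)) = 21*(2*1*(-2)) = 21*(-4) = -84)
(T/E)² = (-84/196)² = (-84*1/196)² = (-3/7)² = 9/49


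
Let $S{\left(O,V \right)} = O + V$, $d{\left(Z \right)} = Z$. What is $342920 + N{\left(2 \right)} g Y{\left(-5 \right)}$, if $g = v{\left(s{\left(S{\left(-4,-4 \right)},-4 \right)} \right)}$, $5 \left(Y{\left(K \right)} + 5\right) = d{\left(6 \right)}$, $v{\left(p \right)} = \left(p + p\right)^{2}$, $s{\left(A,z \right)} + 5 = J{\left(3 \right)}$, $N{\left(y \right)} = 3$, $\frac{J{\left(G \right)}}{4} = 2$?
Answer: $\frac{1712548}{5} \approx 3.4251 \cdot 10^{5}$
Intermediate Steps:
$J{\left(G \right)} = 8$ ($J{\left(G \right)} = 4 \cdot 2 = 8$)
$s{\left(A,z \right)} = 3$ ($s{\left(A,z \right)} = -5 + 8 = 3$)
$v{\left(p \right)} = 4 p^{2}$ ($v{\left(p \right)} = \left(2 p\right)^{2} = 4 p^{2}$)
$Y{\left(K \right)} = - \frac{19}{5}$ ($Y{\left(K \right)} = -5 + \frac{1}{5} \cdot 6 = -5 + \frac{6}{5} = - \frac{19}{5}$)
$g = 36$ ($g = 4 \cdot 3^{2} = 4 \cdot 9 = 36$)
$342920 + N{\left(2 \right)} g Y{\left(-5 \right)} = 342920 + 3 \cdot 36 \left(- \frac{19}{5}\right) = 342920 + 108 \left(- \frac{19}{5}\right) = 342920 - \frac{2052}{5} = \frac{1712548}{5}$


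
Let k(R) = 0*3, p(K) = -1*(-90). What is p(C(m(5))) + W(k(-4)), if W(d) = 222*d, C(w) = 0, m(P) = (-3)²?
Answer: 90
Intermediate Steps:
m(P) = 9
p(K) = 90
k(R) = 0
p(C(m(5))) + W(k(-4)) = 90 + 222*0 = 90 + 0 = 90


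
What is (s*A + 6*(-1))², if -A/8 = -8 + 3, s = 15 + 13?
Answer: 1240996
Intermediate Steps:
s = 28
A = 40 (A = -8*(-8 + 3) = -8*(-5) = 40)
(s*A + 6*(-1))² = (28*40 + 6*(-1))² = (1120 - 6)² = 1114² = 1240996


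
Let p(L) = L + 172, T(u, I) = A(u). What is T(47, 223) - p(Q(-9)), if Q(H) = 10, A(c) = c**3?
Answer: 103641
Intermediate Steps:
T(u, I) = u**3
p(L) = 172 + L
T(47, 223) - p(Q(-9)) = 47**3 - (172 + 10) = 103823 - 1*182 = 103823 - 182 = 103641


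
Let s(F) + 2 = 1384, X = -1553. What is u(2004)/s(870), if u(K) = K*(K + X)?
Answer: 451902/691 ≈ 653.98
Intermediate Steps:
s(F) = 1382 (s(F) = -2 + 1384 = 1382)
u(K) = K*(-1553 + K) (u(K) = K*(K - 1553) = K*(-1553 + K))
u(2004)/s(870) = (2004*(-1553 + 2004))/1382 = (2004*451)*(1/1382) = 903804*(1/1382) = 451902/691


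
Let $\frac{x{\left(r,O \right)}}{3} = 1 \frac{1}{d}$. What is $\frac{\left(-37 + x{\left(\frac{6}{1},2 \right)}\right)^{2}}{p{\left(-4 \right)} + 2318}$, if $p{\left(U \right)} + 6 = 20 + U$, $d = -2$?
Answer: $\frac{5929}{9312} \approx 0.63671$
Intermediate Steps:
$x{\left(r,O \right)} = - \frac{3}{2}$ ($x{\left(r,O \right)} = 3 \cdot 1 \frac{1}{-2} = 3 \cdot 1 \left(- \frac{1}{2}\right) = 3 \left(- \frac{1}{2}\right) = - \frac{3}{2}$)
$p{\left(U \right)} = 14 + U$ ($p{\left(U \right)} = -6 + \left(20 + U\right) = 14 + U$)
$\frac{\left(-37 + x{\left(\frac{6}{1},2 \right)}\right)^{2}}{p{\left(-4 \right)} + 2318} = \frac{\left(-37 - \frac{3}{2}\right)^{2}}{\left(14 - 4\right) + 2318} = \frac{\left(- \frac{77}{2}\right)^{2}}{10 + 2318} = \frac{5929}{4 \cdot 2328} = \frac{5929}{4} \cdot \frac{1}{2328} = \frac{5929}{9312}$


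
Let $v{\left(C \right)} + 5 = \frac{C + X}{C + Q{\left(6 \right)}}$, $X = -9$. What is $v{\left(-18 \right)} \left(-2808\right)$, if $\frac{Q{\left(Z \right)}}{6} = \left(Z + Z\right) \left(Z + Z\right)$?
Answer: $\frac{664092}{47} \approx 14130.0$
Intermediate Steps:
$Q{\left(Z \right)} = 24 Z^{2}$ ($Q{\left(Z \right)} = 6 \left(Z + Z\right) \left(Z + Z\right) = 6 \cdot 2 Z 2 Z = 6 \cdot 4 Z^{2} = 24 Z^{2}$)
$v{\left(C \right)} = -5 + \frac{-9 + C}{864 + C}$ ($v{\left(C \right)} = -5 + \frac{C - 9}{C + 24 \cdot 6^{2}} = -5 + \frac{-9 + C}{C + 24 \cdot 36} = -5 + \frac{-9 + C}{C + 864} = -5 + \frac{-9 + C}{864 + C}$)
$v{\left(-18 \right)} \left(-2808\right) = \frac{-4329 - -72}{864 - 18} \left(-2808\right) = \frac{-4329 + 72}{846} \left(-2808\right) = \frac{1}{846} \left(-4257\right) \left(-2808\right) = \left(- \frac{473}{94}\right) \left(-2808\right) = \frac{664092}{47}$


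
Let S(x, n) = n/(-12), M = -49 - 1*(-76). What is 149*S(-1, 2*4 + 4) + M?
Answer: -122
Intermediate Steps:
M = 27 (M = -49 + 76 = 27)
S(x, n) = -n/12 (S(x, n) = n*(-1/12) = -n/12)
149*S(-1, 2*4 + 4) + M = 149*(-(2*4 + 4)/12) + 27 = 149*(-(8 + 4)/12) + 27 = 149*(-1/12*12) + 27 = 149*(-1) + 27 = -149 + 27 = -122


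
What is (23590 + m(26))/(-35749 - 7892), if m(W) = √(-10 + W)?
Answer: -23594/43641 ≈ -0.54064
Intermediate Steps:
(23590 + m(26))/(-35749 - 7892) = (23590 + √(-10 + 26))/(-35749 - 7892) = (23590 + √16)/(-43641) = (23590 + 4)*(-1/43641) = 23594*(-1/43641) = -23594/43641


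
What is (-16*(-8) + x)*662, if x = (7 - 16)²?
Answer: 138358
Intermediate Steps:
x = 81 (x = (-9)² = 81)
(-16*(-8) + x)*662 = (-16*(-8) + 81)*662 = (128 + 81)*662 = 209*662 = 138358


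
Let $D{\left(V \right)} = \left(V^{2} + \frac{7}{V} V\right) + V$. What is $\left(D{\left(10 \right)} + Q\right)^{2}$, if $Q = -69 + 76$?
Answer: $15376$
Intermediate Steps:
$D{\left(V \right)} = 7 + V + V^{2}$ ($D{\left(V \right)} = \left(V^{2} + 7\right) + V = \left(7 + V^{2}\right) + V = 7 + V + V^{2}$)
$Q = 7$
$\left(D{\left(10 \right)} + Q\right)^{2} = \left(\left(7 + 10 + 10^{2}\right) + 7\right)^{2} = \left(\left(7 + 10 + 100\right) + 7\right)^{2} = \left(117 + 7\right)^{2} = 124^{2} = 15376$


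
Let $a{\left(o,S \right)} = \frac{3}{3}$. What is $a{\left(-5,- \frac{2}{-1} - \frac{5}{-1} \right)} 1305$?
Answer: $1305$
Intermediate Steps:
$a{\left(o,S \right)} = 1$ ($a{\left(o,S \right)} = 3 \cdot \frac{1}{3} = 1$)
$a{\left(-5,- \frac{2}{-1} - \frac{5}{-1} \right)} 1305 = 1 \cdot 1305 = 1305$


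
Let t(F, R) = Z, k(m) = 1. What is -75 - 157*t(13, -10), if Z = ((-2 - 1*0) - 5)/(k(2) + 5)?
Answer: 649/6 ≈ 108.17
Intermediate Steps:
Z = -7/6 (Z = ((-2 - 1*0) - 5)/(1 + 5) = ((-2 + 0) - 5)/6 = (-2 - 5)*(1/6) = -7*1/6 = -7/6 ≈ -1.1667)
t(F, R) = -7/6
-75 - 157*t(13, -10) = -75 - 157*(-7/6) = -75 + 1099/6 = 649/6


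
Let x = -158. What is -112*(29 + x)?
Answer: 14448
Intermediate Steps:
-112*(29 + x) = -112*(29 - 158) = -112*(-129) = 14448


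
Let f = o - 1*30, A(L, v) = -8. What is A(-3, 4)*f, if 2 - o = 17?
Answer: 360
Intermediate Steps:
o = -15 (o = 2 - 1*17 = 2 - 17 = -15)
f = -45 (f = -15 - 1*30 = -15 - 30 = -45)
A(-3, 4)*f = -8*(-45) = 360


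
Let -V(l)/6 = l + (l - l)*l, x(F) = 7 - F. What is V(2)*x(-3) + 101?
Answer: -19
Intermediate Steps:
V(l) = -6*l (V(l) = -6*(l + (l - l)*l) = -6*(l + 0*l) = -6*(l + 0) = -6*l)
V(2)*x(-3) + 101 = (-6*2)*(7 - 1*(-3)) + 101 = -12*(7 + 3) + 101 = -12*10 + 101 = -120 + 101 = -19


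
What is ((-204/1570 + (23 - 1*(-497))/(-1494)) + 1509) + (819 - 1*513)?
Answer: 1064026631/586395 ≈ 1814.5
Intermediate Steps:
((-204/1570 + (23 - 1*(-497))/(-1494)) + 1509) + (819 - 1*513) = ((-204*1/1570 + (23 + 497)*(-1/1494)) + 1509) + (819 - 513) = ((-102/785 + 520*(-1/1494)) + 1509) + 306 = ((-102/785 - 260/747) + 1509) + 306 = (-280294/586395 + 1509) + 306 = 884589761/586395 + 306 = 1064026631/586395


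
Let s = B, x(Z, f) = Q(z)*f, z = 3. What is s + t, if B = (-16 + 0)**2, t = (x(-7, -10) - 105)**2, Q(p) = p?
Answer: 18481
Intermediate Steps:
x(Z, f) = 3*f
t = 18225 (t = (3*(-10) - 105)**2 = (-30 - 105)**2 = (-135)**2 = 18225)
B = 256 (B = (-16)**2 = 256)
s = 256
s + t = 256 + 18225 = 18481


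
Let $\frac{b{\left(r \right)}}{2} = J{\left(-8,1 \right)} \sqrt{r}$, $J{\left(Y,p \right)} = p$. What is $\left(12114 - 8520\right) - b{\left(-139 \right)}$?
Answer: $3594 - 2 i \sqrt{139} \approx 3594.0 - 23.58 i$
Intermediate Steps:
$b{\left(r \right)} = 2 \sqrt{r}$ ($b{\left(r \right)} = 2 \cdot 1 \sqrt{r} = 2 \sqrt{r}$)
$\left(12114 - 8520\right) - b{\left(-139 \right)} = \left(12114 - 8520\right) - 2 \sqrt{-139} = 3594 - 2 i \sqrt{139}$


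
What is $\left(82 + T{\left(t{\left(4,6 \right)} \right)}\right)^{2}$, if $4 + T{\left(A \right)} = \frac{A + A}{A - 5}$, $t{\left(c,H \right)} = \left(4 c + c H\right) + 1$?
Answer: $\frac{2088025}{324} \approx 6444.5$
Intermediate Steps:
$t{\left(c,H \right)} = 1 + 4 c + H c$ ($t{\left(c,H \right)} = \left(4 c + H c\right) + 1 = 1 + 4 c + H c$)
$T{\left(A \right)} = -4 + \frac{2 A}{-5 + A}$ ($T{\left(A \right)} = -4 + \frac{A + A}{A - 5} = -4 + \frac{2 A}{-5 + A}$)
$\left(82 + T{\left(t{\left(4,6 \right)} \right)}\right)^{2} = \left(82 + \frac{2 \left(10 - \left(1 + 4 \cdot 4 + 6 \cdot 4\right)\right)}{-5 + \left(1 + 4 \cdot 4 + 6 \cdot 4\right)}\right)^{2} = \left(82 + \frac{2 \left(10 - \left(1 + 16 + 24\right)\right)}{-5 + \left(1 + 16 + 24\right)}\right)^{2} = \left(82 + \frac{2 \left(10 - 41\right)}{-5 + 41}\right)^{2} = \left(82 + \frac{2 \left(10 - 41\right)}{36}\right)^{2} = \left(82 + 2 \cdot \frac{1}{36} \left(-31\right)\right)^{2} = \left(82 - \frac{31}{18}\right)^{2} = \left(\frac{1445}{18}\right)^{2} = \frac{2088025}{324}$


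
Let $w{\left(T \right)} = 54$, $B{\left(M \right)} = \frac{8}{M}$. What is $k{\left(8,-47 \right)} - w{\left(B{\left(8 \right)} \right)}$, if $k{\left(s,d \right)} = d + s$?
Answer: $-93$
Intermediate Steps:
$k{\left(8,-47 \right)} - w{\left(B{\left(8 \right)} \right)} = \left(-47 + 8\right) - 54 = -39 - 54 = -93$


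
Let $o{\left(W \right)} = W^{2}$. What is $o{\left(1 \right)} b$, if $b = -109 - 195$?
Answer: $-304$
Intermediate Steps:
$b = -304$ ($b = -109 - 195 = -304$)
$o{\left(1 \right)} b = 1^{2} \left(-304\right) = 1 \left(-304\right) = -304$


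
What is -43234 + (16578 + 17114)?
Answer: -9542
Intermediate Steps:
-43234 + (16578 + 17114) = -43234 + 33692 = -9542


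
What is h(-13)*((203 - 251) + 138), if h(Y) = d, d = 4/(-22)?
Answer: -180/11 ≈ -16.364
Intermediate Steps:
d = -2/11 (d = 4*(-1/22) = -2/11 ≈ -0.18182)
h(Y) = -2/11
h(-13)*((203 - 251) + 138) = -2*((203 - 251) + 138)/11 = -2*(-48 + 138)/11 = -2/11*90 = -180/11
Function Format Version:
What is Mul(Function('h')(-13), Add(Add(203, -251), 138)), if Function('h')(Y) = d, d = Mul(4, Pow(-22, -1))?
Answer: Rational(-180, 11) ≈ -16.364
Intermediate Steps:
d = Rational(-2, 11) (d = Mul(4, Rational(-1, 22)) = Rational(-2, 11) ≈ -0.18182)
Function('h')(Y) = Rational(-2, 11)
Mul(Function('h')(-13), Add(Add(203, -251), 138)) = Mul(Rational(-2, 11), Add(Add(203, -251), 138)) = Mul(Rational(-2, 11), Add(-48, 138)) = Mul(Rational(-2, 11), 90) = Rational(-180, 11)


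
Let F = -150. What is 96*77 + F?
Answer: 7242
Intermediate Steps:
96*77 + F = 96*77 - 150 = 7392 - 150 = 7242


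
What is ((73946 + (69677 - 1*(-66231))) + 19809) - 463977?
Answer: -234314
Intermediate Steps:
((73946 + (69677 - 1*(-66231))) + 19809) - 463977 = ((73946 + (69677 + 66231)) + 19809) - 463977 = ((73946 + 135908) + 19809) - 463977 = (209854 + 19809) - 463977 = 229663 - 463977 = -234314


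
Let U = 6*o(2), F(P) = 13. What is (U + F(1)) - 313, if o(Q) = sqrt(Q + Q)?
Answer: -288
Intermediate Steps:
o(Q) = sqrt(2)*sqrt(Q) (o(Q) = sqrt(2*Q) = sqrt(2)*sqrt(Q))
U = 12 (U = 6*(sqrt(2)*sqrt(2)) = 6*2 = 12)
(U + F(1)) - 313 = (12 + 13) - 313 = 25 - 313 = -288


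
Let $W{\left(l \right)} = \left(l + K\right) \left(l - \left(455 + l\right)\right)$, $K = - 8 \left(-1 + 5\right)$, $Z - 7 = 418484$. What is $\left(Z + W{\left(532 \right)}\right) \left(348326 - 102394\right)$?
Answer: $46970798612$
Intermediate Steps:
$Z = 418491$ ($Z = 7 + 418484 = 418491$)
$K = -32$ ($K = \left(-8\right) 4 = -32$)
$W{\left(l \right)} = 14560 - 455 l$ ($W{\left(l \right)} = \left(l - 32\right) \left(l - \left(455 + l\right)\right) = \left(-32 + l\right) \left(-455\right) = 14560 - 455 l$)
$\left(Z + W{\left(532 \right)}\right) \left(348326 - 102394\right) = \left(418491 + \left(14560 - 242060\right)\right) \left(348326 - 102394\right) = \left(418491 + \left(14560 - 242060\right)\right) 245932 = \left(418491 - 227500\right) 245932 = 190991 \cdot 245932 = 46970798612$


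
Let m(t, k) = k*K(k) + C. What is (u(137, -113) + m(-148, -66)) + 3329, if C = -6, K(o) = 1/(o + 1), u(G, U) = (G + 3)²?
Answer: 1490061/65 ≈ 22924.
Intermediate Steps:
u(G, U) = (3 + G)²
K(o) = 1/(1 + o)
m(t, k) = -6 + k/(1 + k) (m(t, k) = k/(1 + k) - 6 = -6 + k/(1 + k))
(u(137, -113) + m(-148, -66)) + 3329 = ((3 + 137)² + (-6 - 5*(-66))/(1 - 66)) + 3329 = (140² + (-6 + 330)/(-65)) + 3329 = (19600 - 1/65*324) + 3329 = (19600 - 324/65) + 3329 = 1273676/65 + 3329 = 1490061/65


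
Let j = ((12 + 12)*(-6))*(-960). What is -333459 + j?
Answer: -195219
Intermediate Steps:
j = 138240 (j = (24*(-6))*(-960) = -144*(-960) = 138240)
-333459 + j = -333459 + 138240 = -195219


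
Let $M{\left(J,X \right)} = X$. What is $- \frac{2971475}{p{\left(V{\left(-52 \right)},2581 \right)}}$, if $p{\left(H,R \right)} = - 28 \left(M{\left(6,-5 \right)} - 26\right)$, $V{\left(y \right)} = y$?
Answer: $- \frac{2971475}{868} \approx -3423.4$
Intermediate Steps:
$p{\left(H,R \right)} = 868$ ($p{\left(H,R \right)} = - 28 \left(-5 - 26\right) = \left(-28\right) \left(-31\right) = 868$)
$- \frac{2971475}{p{\left(V{\left(-52 \right)},2581 \right)}} = - \frac{2971475}{868}$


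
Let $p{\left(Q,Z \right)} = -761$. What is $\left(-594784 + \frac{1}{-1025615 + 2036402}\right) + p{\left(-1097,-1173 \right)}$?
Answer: $- \frac{601969143914}{1010787} \approx -5.9555 \cdot 10^{5}$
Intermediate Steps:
$\left(-594784 + \frac{1}{-1025615 + 2036402}\right) + p{\left(-1097,-1173 \right)} = \left(-594784 + \frac{1}{-1025615 + 2036402}\right) - 761 = \left(-594784 + \frac{1}{1010787}\right) - 761 = - \frac{601199935007}{1010787} - 761 = - \frac{601969143914}{1010787}$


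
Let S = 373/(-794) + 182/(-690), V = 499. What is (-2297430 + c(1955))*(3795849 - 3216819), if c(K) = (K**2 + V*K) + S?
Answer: 13218543643886561/9131 ≈ 1.4477e+12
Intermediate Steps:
S = -200939/273930 (S = 373*(-1/794) + 182*(-1/690) = -373/794 - 91/345 = -200939/273930 ≈ -0.73354)
c(K) = -200939/273930 + K**2 + 499*K (c(K) = (K**2 + 499*K) - 200939/273930 = -200939/273930 + K**2 + 499*K)
(-2297430 + c(1955))*(3795849 - 3216819) = (-2297430 + (-200939/273930 + 1955**2 + 499*1955))*(3795849 - 3216819) = (-2297430 + (-200939/273930 + 3822025 + 975545))*579030 = (-2297430 + 1314198149161/273930)*579030 = (684863149261/273930)*579030 = 13218543643886561/9131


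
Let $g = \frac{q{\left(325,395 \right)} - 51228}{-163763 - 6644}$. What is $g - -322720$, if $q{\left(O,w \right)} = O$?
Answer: $\frac{54993797943}{170407} \approx 3.2272 \cdot 10^{5}$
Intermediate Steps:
$g = \frac{50903}{170407}$ ($g = \frac{325 - 51228}{-163763 - 6644} = - \frac{50903}{-170407} = \left(-50903\right) \left(- \frac{1}{170407}\right) = \frac{50903}{170407} \approx 0.29871$)
$g - -322720 = \frac{50903}{170407} - -322720 = \frac{50903}{170407} + 322720 = \frac{54993797943}{170407}$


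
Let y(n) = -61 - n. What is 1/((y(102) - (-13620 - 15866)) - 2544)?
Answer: 1/26779 ≈ 3.7343e-5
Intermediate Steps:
1/((y(102) - (-13620 - 15866)) - 2544) = 1/(((-61 - 1*102) - (-13620 - 15866)) - 2544) = 1/(((-61 - 102) - 1*(-29486)) - 2544) = 1/((-163 + 29486) - 2544) = 1/(29323 - 2544) = 1/26779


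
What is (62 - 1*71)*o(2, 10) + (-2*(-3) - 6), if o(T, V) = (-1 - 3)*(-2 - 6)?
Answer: -288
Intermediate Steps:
o(T, V) = 32 (o(T, V) = -4*(-8) = 32)
(62 - 1*71)*o(2, 10) + (-2*(-3) - 6) = (62 - 1*71)*32 + (-2*(-3) - 6) = (62 - 71)*32 + (6 - 6) = -9*32 + 0 = -288 + 0 = -288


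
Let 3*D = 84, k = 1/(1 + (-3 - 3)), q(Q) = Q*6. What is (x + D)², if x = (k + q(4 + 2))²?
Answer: 1071973081/625 ≈ 1.7152e+6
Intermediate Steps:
q(Q) = 6*Q
k = -⅕ (k = 1/(1 - 6) = 1/(-5) = -⅕ ≈ -0.20000)
D = 28 (D = (⅓)*84 = 28)
x = 32041/25 (x = (-⅕ + 6*(4 + 2))² = (-⅕ + 6*6)² = (-⅕ + 36)² = (179/5)² = 32041/25 ≈ 1281.6)
(x + D)² = (32041/25 + 28)² = (32741/25)² = 1071973081/625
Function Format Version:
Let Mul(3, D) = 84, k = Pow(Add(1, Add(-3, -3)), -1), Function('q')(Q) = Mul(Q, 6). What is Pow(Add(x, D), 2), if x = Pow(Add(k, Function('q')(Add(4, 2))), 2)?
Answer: Rational(1071973081, 625) ≈ 1.7152e+6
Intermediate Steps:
Function('q')(Q) = Mul(6, Q)
k = Rational(-1, 5) (k = Pow(Add(1, -6), -1) = Pow(-5, -1) = Rational(-1, 5) ≈ -0.20000)
D = 28 (D = Mul(Rational(1, 3), 84) = 28)
x = Rational(32041, 25) (x = Pow(Add(Rational(-1, 5), Mul(6, Add(4, 2))), 2) = Pow(Add(Rational(-1, 5), Mul(6, 6)), 2) = Pow(Add(Rational(-1, 5), 36), 2) = Pow(Rational(179, 5), 2) = Rational(32041, 25) ≈ 1281.6)
Pow(Add(x, D), 2) = Pow(Add(Rational(32041, 25), 28), 2) = Pow(Rational(32741, 25), 2) = Rational(1071973081, 625)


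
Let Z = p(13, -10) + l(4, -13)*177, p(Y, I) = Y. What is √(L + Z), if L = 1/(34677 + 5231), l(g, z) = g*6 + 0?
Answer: 93*√196157797/19954 ≈ 65.276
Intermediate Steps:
l(g, z) = 6*g (l(g, z) = 6*g + 0 = 6*g)
Z = 4261 (Z = 13 + (6*4)*177 = 13 + 24*177 = 13 + 4248 = 4261)
L = 1/39908 ≈ 2.5058e-5
√(L + Z) = √(1/39908 + 4261) = √(170047989/39908) = 93*√196157797/19954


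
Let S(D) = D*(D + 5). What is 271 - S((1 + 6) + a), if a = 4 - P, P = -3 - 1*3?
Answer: -103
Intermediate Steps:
P = -6 (P = -3 - 3 = -6)
a = 10 (a = 4 - 1*(-6) = 4 + 6 = 10)
S(D) = D*(5 + D)
271 - S((1 + 6) + a) = 271 - ((1 + 6) + 10)*(5 + ((1 + 6) + 10)) = 271 - (7 + 10)*(5 + (7 + 10)) = 271 - 17*(5 + 17) = 271 - 17*22 = 271 - 1*374 = 271 - 374 = -103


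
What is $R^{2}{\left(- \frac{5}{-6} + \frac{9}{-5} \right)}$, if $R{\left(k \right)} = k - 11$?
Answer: $\frac{128881}{900} \approx 143.2$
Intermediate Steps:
$R{\left(k \right)} = -11 + k$
$R^{2}{\left(- \frac{5}{-6} + \frac{9}{-5} \right)} = \left(-11 + \left(- \frac{5}{-6} + \frac{9}{-5}\right)\right)^{2} = \left(-11 + \left(\left(-5\right) \left(- \frac{1}{6}\right) + 9 \left(- \frac{1}{5}\right)\right)\right)^{2} = \left(-11 + \left(\frac{5}{6} - \frac{9}{5}\right)\right)^{2} = \left(-11 - \frac{29}{30}\right)^{2} = \left(- \frac{359}{30}\right)^{2} = \frac{128881}{900}$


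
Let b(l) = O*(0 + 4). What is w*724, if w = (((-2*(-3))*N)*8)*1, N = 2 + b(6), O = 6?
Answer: 903552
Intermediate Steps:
b(l) = 24 (b(l) = 6*(0 + 4) = 6*4 = 24)
N = 26 (N = 2 + 24 = 26)
w = 1248 (w = ((-2*(-3)*26)*8)*1 = ((6*26)*8)*1 = (156*8)*1 = 1248*1 = 1248)
w*724 = 1248*724 = 903552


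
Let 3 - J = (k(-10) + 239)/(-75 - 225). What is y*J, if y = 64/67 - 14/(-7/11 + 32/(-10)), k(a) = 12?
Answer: 12487199/706850 ≈ 17.666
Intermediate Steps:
J = 1151/300 (J = 3 - (12 + 239)/(-75 - 225) = 3 - 251/(-300) = 3 - 251*(-1)/300 = 3 - 1*(-251/300) = 3 + 251/300 = 1151/300 ≈ 3.8367)
y = 65094/14137 (y = 64*(1/67) - 14/(-7*1/11 + 32*(-⅒)) = 64/67 - 14/(-7/11 - 16/5) = 64/67 - 14/(-211/55) = 64/67 - 14*(-55/211) = 64/67 + 770/211 = 65094/14137 ≈ 4.6045)
y*J = (65094/14137)*(1151/300) = 12487199/706850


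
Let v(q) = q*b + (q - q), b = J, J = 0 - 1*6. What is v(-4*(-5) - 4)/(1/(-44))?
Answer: 4224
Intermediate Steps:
J = -6 (J = 0 - 6 = -6)
b = -6
v(q) = -6*q (v(q) = q*(-6) + (q - q) = -6*q + 0 = -6*q)
v(-4*(-5) - 4)/(1/(-44)) = (-6*(-4*(-5) - 4))/(1/(-44)) = (-6*(20 - 4))/(-1/44) = -6*16*(-44) = -96*(-44) = 4224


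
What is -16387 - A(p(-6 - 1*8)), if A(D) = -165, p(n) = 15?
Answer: -16222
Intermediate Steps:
-16387 - A(p(-6 - 1*8)) = -16387 - 1*(-165) = -16387 + 165 = -16222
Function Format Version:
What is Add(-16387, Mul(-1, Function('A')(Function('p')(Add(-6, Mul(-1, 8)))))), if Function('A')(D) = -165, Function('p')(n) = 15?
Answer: -16222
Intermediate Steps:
Add(-16387, Mul(-1, Function('A')(Function('p')(Add(-6, Mul(-1, 8)))))) = Add(-16387, Mul(-1, -165)) = Add(-16387, 165) = -16222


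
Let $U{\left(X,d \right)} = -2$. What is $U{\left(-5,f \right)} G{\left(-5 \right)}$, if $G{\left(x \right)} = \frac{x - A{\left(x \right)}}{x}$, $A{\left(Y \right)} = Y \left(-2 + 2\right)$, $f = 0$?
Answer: $-2$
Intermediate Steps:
$A{\left(Y \right)} = 0$ ($A{\left(Y \right)} = Y 0 = 0$)
$G{\left(x \right)} = 1$ ($G{\left(x \right)} = \frac{x - 0}{x} = \frac{x + 0}{x} = \frac{x}{x} = 1$)
$U{\left(-5,f \right)} G{\left(-5 \right)} = \left(-2\right) 1 = -2$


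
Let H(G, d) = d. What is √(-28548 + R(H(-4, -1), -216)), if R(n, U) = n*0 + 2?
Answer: I*√28546 ≈ 168.96*I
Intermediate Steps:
R(n, U) = 2 (R(n, U) = 0 + 2 = 2)
√(-28548 + R(H(-4, -1), -216)) = √(-28548 + 2) = √(-28546) = I*√28546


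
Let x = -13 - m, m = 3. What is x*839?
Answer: -13424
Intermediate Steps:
x = -16 (x = -13 - 1*3 = -13 - 3 = -16)
x*839 = -16*839 = -13424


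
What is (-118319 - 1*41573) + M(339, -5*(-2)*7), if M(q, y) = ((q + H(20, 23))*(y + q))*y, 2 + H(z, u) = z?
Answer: 10061018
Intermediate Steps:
H(z, u) = -2 + z
M(q, y) = y*(18 + q)*(q + y) (M(q, y) = ((q + (-2 + 20))*(y + q))*y = ((q + 18)*(q + y))*y = ((18 + q)*(q + y))*y = y*(18 + q)*(q + y))
(-118319 - 1*41573) + M(339, -5*(-2)*7) = (-118319 - 1*41573) + (-5*(-2)*7)*(339**2 + 18*339 + 18*(-5*(-2)*7) + 339*(-5*(-2)*7)) = (-118319 - 41573) + (10*7)*(114921 + 6102 + 18*(10*7) + 339*(10*7)) = -159892 + 70*(114921 + 6102 + 18*70 + 339*70) = -159892 + 70*(114921 + 6102 + 1260 + 23730) = -159892 + 70*146013 = -159892 + 10220910 = 10061018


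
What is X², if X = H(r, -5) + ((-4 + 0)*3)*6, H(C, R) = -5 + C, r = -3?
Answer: 6400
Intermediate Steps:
X = -80 (X = (-5 - 3) + ((-4 + 0)*3)*6 = -8 - 4*3*6 = -8 - 12*6 = -8 - 72 = -80)
X² = (-80)² = 6400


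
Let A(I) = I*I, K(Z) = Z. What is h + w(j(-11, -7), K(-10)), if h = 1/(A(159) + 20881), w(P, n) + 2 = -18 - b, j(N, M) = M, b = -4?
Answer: -738591/46162 ≈ -16.000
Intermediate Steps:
w(P, n) = -16 (w(P, n) = -2 + (-18 - 1*(-4)) = -2 + (-18 + 4) = -2 - 14 = -16)
A(I) = I²
h = 1/46162 (h = 1/(159² + 20881) = 1/(25281 + 20881) = 1/46162 ≈ 2.1663e-5)
h + w(j(-11, -7), K(-10)) = 1/46162 - 16 = -738591/46162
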